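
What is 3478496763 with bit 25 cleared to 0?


3478496763 & ~(1 << 25) = 3444942331

3444942331


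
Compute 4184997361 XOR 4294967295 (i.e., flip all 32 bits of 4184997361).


4184997361 ^ 4294967295 = 109969934

109969934


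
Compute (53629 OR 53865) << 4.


Step 1: 53629 | 53865 = 54141
Step 2: 54141 << 4 = 866256

866256


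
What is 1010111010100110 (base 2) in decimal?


1010111010100110 in decimal = 44710

44710


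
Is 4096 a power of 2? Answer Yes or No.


0b1000000000000. Only one bit set => Yes

Yes


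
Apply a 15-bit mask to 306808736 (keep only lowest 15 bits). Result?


306808736 & 32767 = 1952

1952


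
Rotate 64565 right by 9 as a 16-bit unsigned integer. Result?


Rotate 0b1111110000110101 right by 9 (16-bit) = 0b1101011111110 = 6910

6910


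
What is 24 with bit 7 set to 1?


24 | (1 << 7) = 24 | 128 = 152

152


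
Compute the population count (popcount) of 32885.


0b1000000001110101 has 6 set bits

6


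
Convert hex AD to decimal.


AD hex = 173 decimal

173


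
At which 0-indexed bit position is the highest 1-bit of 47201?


0b1011100001100001. Highest set bit at position 15

15


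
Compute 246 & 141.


0b11110110 & 0b10001101 = 0b10000100 = 132

132


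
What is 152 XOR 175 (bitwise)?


0b10011000 ^ 0b10101111 = 0b110111 = 55

55


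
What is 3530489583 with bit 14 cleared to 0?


3530489583 & ~(1 << 14) = 3530473199

3530473199


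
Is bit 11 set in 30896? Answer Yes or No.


0b111100010110000, bit 11 = 1. Yes

Yes


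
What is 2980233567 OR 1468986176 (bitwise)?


0b10110001101000101100000101011111 | 0b1010111100011101111001101000000 = 0b11110111101011101111001101011111 = 4155437919

4155437919


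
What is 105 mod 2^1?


105 & 1 = 1

1


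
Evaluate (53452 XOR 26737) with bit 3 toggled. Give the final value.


Step 1: 53452 ^ 26737 = 47293
Step 2: 47293 ^ (1 << 3) = 47293 ^ 8 = 47285

47285


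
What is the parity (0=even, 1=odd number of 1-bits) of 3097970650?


0b10111000101001110100011111011010 has 18 ones => parity 0

0


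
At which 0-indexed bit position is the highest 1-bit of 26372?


0b110011100000100. Highest set bit at position 14

14


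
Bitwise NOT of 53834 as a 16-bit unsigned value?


~0b1101001001001010 = 0b10110110110101 = 11701 (16-bit unsigned)

11701


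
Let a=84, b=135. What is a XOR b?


84 ^ 135 = 211

211


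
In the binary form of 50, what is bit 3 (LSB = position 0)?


0b110010, position 3 = 0

0


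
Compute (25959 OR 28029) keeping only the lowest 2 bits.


Step 1: 25959 | 28029 = 28031
Step 2: 28031 & 3 = 3

3


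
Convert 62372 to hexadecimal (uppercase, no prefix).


62372 = F3A4 hex

F3A4


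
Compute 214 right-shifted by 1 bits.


0b11010110 >> 1 = 0b1101011 = 107

107


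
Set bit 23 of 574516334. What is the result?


574516334 | (1 << 23) = 574516334 | 8388608 = 582904942

582904942


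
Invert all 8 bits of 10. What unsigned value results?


10 ^ 255 = 245

245


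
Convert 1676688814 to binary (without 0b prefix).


1676688814 = 1100011111100000011110110101110 in binary

1100011111100000011110110101110


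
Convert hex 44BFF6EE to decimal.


44BFF6EE hex = 1153431278 decimal

1153431278


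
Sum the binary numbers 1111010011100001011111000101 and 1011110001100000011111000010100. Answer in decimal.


1111010011100001011111000101 + 1011110001100000011111000010100 = 1101101011111100101010111011001 = 1836996057

1836996057


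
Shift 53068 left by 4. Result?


0b1100111101001100 << 4 = 0b11001111010011000000 = 849088

849088


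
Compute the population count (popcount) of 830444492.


0b110001011111111001001111001100 has 18 set bits

18


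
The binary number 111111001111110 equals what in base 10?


111111001111110 in decimal = 32382

32382


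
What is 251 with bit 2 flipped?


251 ^ (1 << 2) = 251 ^ 4 = 255

255


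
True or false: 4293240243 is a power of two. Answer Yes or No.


0b11111111111001011010010110110011. Multiple bits set => No

No


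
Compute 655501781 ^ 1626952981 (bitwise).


0b100111000100100010100111010101 ^ 0b1100000111110010101010100010101 = 0b1000111111010110111110011000000 = 1206615232

1206615232


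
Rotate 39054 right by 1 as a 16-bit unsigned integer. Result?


Rotate 0b1001100010001110 right by 1 (16-bit) = 0b100110001000111 = 19527

19527


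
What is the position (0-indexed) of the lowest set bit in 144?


0b10010000. Lowest set bit at position 4

4


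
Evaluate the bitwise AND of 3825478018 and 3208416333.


0b11100100000001000010100110000010 & 0b10111111001111001000110001001101 = 0b10100100000001000000100000000000 = 2751727616

2751727616


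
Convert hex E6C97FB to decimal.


E6C97FB hex = 241997819 decimal

241997819


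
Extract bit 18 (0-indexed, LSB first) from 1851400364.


0b1101110010110100010000010101100, position 18 = 0

0


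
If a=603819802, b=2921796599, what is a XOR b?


603819802 ^ 2921796599 = 2379914477

2379914477


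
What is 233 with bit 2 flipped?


233 ^ (1 << 2) = 233 ^ 4 = 237

237


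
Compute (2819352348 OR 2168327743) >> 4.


Step 1: 2819352348 | 2168327743 = 2839539519
Step 2: 2839539519 >> 4 = 177471219

177471219


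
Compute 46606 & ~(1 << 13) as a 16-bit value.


46606 & ~(1 << 13) = 38414

38414


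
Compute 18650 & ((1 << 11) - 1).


18650 & 2047 = 218

218


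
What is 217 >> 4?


0b11011001 >> 4 = 0b1101 = 13

13


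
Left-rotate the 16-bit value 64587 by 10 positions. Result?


Rotate 0b1111110001001011 left by 10 (16-bit) = 0b10111111110001 = 12273

12273


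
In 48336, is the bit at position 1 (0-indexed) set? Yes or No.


0b1011110011010000, bit 1 = 0. No

No


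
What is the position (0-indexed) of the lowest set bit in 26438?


0b110011101000110. Lowest set bit at position 1

1


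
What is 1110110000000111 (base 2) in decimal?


1110110000000111 in decimal = 60423

60423


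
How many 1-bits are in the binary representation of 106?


0b1101010 has 4 set bits

4


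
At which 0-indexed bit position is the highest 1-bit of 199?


0b11000111. Highest set bit at position 7

7


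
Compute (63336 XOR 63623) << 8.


Step 1: 63336 ^ 63623 = 4079
Step 2: 4079 << 8 = 1044224

1044224


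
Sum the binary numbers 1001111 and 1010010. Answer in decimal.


1001111 + 1010010 = 10100001 = 161

161


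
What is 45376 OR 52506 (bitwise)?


0b1011000101000000 | 0b1100110100011010 = 0b1111110101011010 = 64858

64858


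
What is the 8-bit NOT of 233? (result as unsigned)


~0b11101001 = 0b10110 = 22 (8-bit unsigned)

22


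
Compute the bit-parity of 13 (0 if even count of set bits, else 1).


0b1101 has 3 ones => parity 1

1


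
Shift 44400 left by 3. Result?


0b1010110101110000 << 3 = 0b1010110101110000000 = 355200

355200


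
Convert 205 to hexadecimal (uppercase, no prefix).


205 = CD hex

CD


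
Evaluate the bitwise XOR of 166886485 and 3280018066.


0b1001111100100111110001010101 ^ 0b11000011100000010001101010010010 = 0b11001010011100110110011011000111 = 3396560583

3396560583


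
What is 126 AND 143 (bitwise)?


0b1111110 & 0b10001111 = 0b1110 = 14

14


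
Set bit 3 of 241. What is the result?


241 | (1 << 3) = 241 | 8 = 249

249


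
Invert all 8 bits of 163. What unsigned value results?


163 ^ 255 = 92

92


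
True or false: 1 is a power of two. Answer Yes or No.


0b1. Only one bit set => Yes

Yes


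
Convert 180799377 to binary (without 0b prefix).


180799377 = 1010110001101100011110010001 in binary

1010110001101100011110010001


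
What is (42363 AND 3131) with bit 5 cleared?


Step 1: 42363 & 3131 = 1083
Step 2: 1083 & ~(1 << 5) = 1051

1051


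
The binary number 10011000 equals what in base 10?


10011000 in decimal = 152

152


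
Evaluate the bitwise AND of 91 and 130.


0b1011011 & 0b10000010 = 0b10 = 2

2


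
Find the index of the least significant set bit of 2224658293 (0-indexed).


0b10000100100110011001011101110101. Lowest set bit at position 0

0


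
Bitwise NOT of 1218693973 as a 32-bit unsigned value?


~0b1001000101000111100101101010101 = 0b10110111010111000011010010101010 = 3076273322 (32-bit unsigned)

3076273322


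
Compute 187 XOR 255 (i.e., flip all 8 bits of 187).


187 ^ 255 = 68

68


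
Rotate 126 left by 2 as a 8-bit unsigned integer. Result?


Rotate 0b1111110 left by 2 (8-bit) = 0b11111001 = 249

249


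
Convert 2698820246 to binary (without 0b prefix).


2698820246 = 10100000110111001011101010010110 in binary

10100000110111001011101010010110


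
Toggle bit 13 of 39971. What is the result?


39971 ^ (1 << 13) = 39971 ^ 8192 = 48163

48163


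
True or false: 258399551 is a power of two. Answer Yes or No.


0b1111011001101101110100111111. Multiple bits set => No

No


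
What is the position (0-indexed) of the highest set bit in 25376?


0b110001100100000. Highest set bit at position 14

14


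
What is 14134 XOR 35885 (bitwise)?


0b11011100110110 ^ 0b1000110000101101 = 0b1011101100011011 = 47899

47899


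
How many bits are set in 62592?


0b1111010010000000 has 6 set bits

6


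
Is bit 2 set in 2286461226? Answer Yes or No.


0b10001000010010001010000100101010, bit 2 = 0. No

No


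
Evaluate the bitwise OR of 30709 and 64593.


0b111011111110101 | 0b1111110001010001 = 0b1111111111110101 = 65525

65525


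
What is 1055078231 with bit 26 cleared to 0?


1055078231 & ~(1 << 26) = 987969367

987969367


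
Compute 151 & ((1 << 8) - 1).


151 & 255 = 151

151


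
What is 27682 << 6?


0b110110000100010 << 6 = 0b110110000100010000000 = 1771648

1771648


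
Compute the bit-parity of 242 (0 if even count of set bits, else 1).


0b11110010 has 5 ones => parity 1

1


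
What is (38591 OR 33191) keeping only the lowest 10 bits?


Step 1: 38591 | 33191 = 38847
Step 2: 38847 & 1023 = 959

959


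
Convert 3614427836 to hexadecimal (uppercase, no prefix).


3614427836 = D76FCABC hex

D76FCABC


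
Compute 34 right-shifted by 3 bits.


0b100010 >> 3 = 0b100 = 4

4


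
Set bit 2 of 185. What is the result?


185 | (1 << 2) = 185 | 4 = 189

189


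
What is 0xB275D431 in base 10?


B275D431 hex = 2994066481 decimal

2994066481


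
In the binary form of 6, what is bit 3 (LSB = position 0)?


0b110, position 3 = 0

0


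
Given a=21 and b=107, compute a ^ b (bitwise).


21 ^ 107 = 126

126


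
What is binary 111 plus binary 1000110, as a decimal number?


111 + 1000110 = 1001101 = 77

77


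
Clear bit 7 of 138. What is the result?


138 & ~(1 << 7) = 10

10


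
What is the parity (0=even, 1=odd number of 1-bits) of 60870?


0b1110110111000110 has 10 ones => parity 0

0


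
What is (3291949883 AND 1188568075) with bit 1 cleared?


Step 1: 3291949883 & 1188568075 = 1141901323
Step 2: 1141901323 & ~(1 << 1) = 1141901321

1141901321


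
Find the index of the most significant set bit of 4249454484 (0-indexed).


0b11111101010010011000011110010100. Highest set bit at position 31

31


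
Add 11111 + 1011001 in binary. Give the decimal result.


11111 + 1011001 = 1111000 = 120

120


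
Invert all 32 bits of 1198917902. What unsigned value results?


1198917902 ^ 4294967295 = 3096049393

3096049393


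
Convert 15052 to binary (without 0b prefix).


15052 = 11101011001100 in binary

11101011001100


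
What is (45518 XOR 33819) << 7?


Step 1: 45518 ^ 33819 = 13781
Step 2: 13781 << 7 = 1763968

1763968


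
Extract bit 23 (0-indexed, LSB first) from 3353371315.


0b11000111111000000110001010110011, position 23 = 1

1


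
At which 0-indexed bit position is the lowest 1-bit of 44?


0b101100. Lowest set bit at position 2

2


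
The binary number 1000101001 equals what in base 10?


1000101001 in decimal = 553

553


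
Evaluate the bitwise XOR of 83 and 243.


0b1010011 ^ 0b11110011 = 0b10100000 = 160

160


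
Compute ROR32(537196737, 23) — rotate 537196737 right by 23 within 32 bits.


Rotate 0b100000000001001111100011000001 right by 23 (32-bit) = 0b1001111100011000001001000000 = 166822464

166822464


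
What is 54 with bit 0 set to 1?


54 | (1 << 0) = 54 | 1 = 55

55


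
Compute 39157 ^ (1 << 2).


39157 ^ (1 << 2) = 39157 ^ 4 = 39153

39153


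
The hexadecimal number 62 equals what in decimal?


62 hex = 98 decimal

98


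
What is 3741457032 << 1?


0b11011111000000100001101010001000 << 1 = 0b110111110000001000011010100010000 = 7482914064

7482914064


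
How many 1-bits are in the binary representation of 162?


0b10100010 has 3 set bits

3


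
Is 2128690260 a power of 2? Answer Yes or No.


0b1111110111000010011110001010100. Multiple bits set => No

No


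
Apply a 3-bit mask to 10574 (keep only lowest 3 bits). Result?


10574 & 7 = 6

6


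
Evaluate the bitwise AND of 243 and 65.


0b11110011 & 0b1000001 = 0b1000001 = 65

65


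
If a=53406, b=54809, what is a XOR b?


53406 ^ 54809 = 1671

1671


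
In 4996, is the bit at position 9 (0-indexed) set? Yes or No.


0b1001110000100, bit 9 = 1. Yes

Yes


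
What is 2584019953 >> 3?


0b10011010000001010000001111110001 >> 3 = 0b10011010000001010000001111110 = 323002494

323002494


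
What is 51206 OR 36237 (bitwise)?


0b1100100000000110 | 0b1000110110001101 = 0b1100110110001111 = 52623

52623


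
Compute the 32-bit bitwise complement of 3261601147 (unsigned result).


~0b11000010011010000001010101111011 = 0b111101100101111110101010000100 = 1033366148 (32-bit unsigned)

1033366148


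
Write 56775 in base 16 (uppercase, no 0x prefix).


56775 = DDC7 hex

DDC7


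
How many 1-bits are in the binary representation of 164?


0b10100100 has 3 set bits

3


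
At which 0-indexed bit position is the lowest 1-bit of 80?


0b1010000. Lowest set bit at position 4

4


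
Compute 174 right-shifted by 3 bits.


0b10101110 >> 3 = 0b10101 = 21

21


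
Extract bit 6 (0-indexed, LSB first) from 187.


0b10111011, position 6 = 0

0


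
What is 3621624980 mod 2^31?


3621624980 & 2147483647 = 1474141332

1474141332


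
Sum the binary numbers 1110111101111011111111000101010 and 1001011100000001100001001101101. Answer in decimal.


1110111101111011111111000101010 + 1001011100000001100001001101101 = 11000011001111101100000010010111 = 3275669655

3275669655


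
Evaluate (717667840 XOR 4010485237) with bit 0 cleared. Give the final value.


Step 1: 717667840 ^ 4010485237 = 3318586357
Step 2: 3318586357 & ~(1 << 0) = 3318586356

3318586356


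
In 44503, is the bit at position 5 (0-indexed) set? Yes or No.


0b1010110111010111, bit 5 = 0. No

No


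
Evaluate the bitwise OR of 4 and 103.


0b100 | 0b1100111 = 0b1100111 = 103

103


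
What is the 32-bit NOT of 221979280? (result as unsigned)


~0b1101001110110010001010010000 = 0b11110010110001001101110101101111 = 4072988015 (32-bit unsigned)

4072988015


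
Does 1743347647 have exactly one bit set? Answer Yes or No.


0b1100111111010010101111110111111. Multiple bits set => No

No


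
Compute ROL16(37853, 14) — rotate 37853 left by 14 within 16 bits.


Rotate 0b1001001111011101 left by 14 (16-bit) = 0b110010011110111 = 25847

25847


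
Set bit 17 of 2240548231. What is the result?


2240548231 | (1 << 17) = 2240548231 | 131072 = 2240679303

2240679303


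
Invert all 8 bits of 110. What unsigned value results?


110 ^ 255 = 145

145


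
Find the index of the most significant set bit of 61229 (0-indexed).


0b1110111100101101. Highest set bit at position 15

15


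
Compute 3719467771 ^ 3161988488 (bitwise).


0b11011101101100101001001011111011 ^ 0b10111100011110000001110110001000 = 0b1100001110010101000111101110011 = 1640664947

1640664947


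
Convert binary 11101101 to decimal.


11101101 in decimal = 237

237


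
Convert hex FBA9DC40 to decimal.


FBA9DC40 hex = 4222213184 decimal

4222213184


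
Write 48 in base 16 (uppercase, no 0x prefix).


48 = 30 hex

30


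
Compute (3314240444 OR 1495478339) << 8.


Step 1: 3314240444 | 1495478339 = 3719003135
Step 2: 3719003135 << 8 = 952064802560

952064802560


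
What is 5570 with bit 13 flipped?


5570 ^ (1 << 13) = 5570 ^ 8192 = 13762

13762


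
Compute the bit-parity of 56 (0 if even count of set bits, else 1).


0b111000 has 3 ones => parity 1

1


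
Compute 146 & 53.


0b10010010 & 0b110101 = 0b10000 = 16

16


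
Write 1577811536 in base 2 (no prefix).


1577811536 = 1011110000010110111111001010000 in binary

1011110000010110111111001010000


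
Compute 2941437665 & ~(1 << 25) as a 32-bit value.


2941437665 & ~(1 << 25) = 2907883233

2907883233


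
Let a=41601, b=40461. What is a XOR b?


41601 ^ 40461 = 15500

15500


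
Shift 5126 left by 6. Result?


0b1010000000110 << 6 = 0b1010000000110000000 = 328064

328064


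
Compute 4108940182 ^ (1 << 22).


4108940182 ^ (1 << 22) = 4108940182 ^ 4194304 = 4104745878

4104745878


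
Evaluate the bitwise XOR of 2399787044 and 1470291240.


0b10001111000010011101100000100100 ^ 0b1010111101000101101110100101000 = 0b11011000101010110000010100001100 = 3635086604

3635086604


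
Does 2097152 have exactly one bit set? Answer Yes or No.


0b1000000000000000000000. Only one bit set => Yes

Yes


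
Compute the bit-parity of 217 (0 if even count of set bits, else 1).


0b11011001 has 5 ones => parity 1

1


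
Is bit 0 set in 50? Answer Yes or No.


0b110010, bit 0 = 0. No

No


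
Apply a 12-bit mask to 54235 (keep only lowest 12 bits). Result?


54235 & 4095 = 987

987


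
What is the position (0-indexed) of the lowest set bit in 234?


0b11101010. Lowest set bit at position 1

1


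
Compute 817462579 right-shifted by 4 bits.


0b110000101110010111110100110011 >> 4 = 0b11000010111001011111010011 = 51091411

51091411


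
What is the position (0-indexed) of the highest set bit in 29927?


0b111010011100111. Highest set bit at position 14

14


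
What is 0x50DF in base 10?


50DF hex = 20703 decimal

20703


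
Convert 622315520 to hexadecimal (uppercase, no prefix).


622315520 = 2517C800 hex

2517C800


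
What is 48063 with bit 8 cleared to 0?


48063 & ~(1 << 8) = 47807

47807


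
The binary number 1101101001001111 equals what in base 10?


1101101001001111 in decimal = 55887

55887


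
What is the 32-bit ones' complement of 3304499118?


3304499118 ^ 4294967295 = 990468177

990468177


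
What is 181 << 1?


0b10110101 << 1 = 0b101101010 = 362

362


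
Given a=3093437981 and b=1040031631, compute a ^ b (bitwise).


3093437981 ^ 1040031631 = 2241823122

2241823122


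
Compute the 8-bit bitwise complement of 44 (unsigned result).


~0b101100 = 0b11010011 = 211 (8-bit unsigned)

211


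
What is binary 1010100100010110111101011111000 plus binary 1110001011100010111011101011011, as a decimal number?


1010100100010110111101011111000 + 1110001011100010111011101011011 = 11000101111111001111001001010011 = 3321688659

3321688659


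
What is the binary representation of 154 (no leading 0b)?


154 = 10011010 in binary

10011010


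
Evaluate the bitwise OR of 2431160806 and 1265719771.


0b10010000111010001001000111100110 | 0b1001011011100010101100111011011 = 0b11011011111110011101100111111111 = 3690584575

3690584575


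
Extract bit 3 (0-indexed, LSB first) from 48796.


0b1011111010011100, position 3 = 1

1


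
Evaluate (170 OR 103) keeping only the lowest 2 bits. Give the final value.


Step 1: 170 | 103 = 239
Step 2: 239 & 3 = 3

3


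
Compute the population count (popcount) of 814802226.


0b110000100100001110010100110010 has 12 set bits

12


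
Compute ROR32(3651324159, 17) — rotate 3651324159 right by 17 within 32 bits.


Rotate 0b11011001101000101100100011111111 right by 17 (32-bit) = 0b1100100011111111110110011010001 = 1686105297

1686105297


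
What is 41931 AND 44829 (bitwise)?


0b1010001111001011 & 0b1010111100011101 = 0b1010001100001001 = 41737

41737


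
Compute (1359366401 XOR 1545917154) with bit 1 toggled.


Step 1: 1359366401 ^ 1545917154 = 220371939
Step 2: 220371939 ^ (1 << 1) = 220371939 ^ 2 = 220371937

220371937


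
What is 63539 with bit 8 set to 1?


63539 | (1 << 8) = 63539 | 256 = 63795

63795


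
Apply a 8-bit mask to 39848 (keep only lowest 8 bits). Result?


39848 & 255 = 168

168


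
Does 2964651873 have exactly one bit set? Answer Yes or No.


0b10110000101101001111111101100001. Multiple bits set => No

No


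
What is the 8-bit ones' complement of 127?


127 ^ 255 = 128

128


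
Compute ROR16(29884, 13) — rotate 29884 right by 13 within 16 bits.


Rotate 0b111010010111100 right by 13 (16-bit) = 0b1010010111100011 = 42467

42467


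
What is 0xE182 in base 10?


E182 hex = 57730 decimal

57730


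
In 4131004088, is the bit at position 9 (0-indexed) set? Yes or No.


0b11110110001110100001111010111000, bit 9 = 1. Yes

Yes


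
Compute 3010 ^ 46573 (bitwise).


0b101111000010 ^ 0b1011010111101101 = 0b1011111000101111 = 48687

48687


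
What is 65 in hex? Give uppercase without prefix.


65 = 41 hex

41


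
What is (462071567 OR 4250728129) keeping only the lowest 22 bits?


Step 1: 462071567 | 4250728129 = 4292802511
Step 2: 4292802511 & 4194303 = 2029519

2029519


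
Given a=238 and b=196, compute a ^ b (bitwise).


238 ^ 196 = 42

42


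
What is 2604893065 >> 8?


0b10011011010000111000001110001001 >> 8 = 0b100110110100001110000011 = 10175363

10175363


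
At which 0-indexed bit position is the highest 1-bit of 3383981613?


0b11001001101100110111011000101101. Highest set bit at position 31

31


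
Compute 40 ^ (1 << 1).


40 ^ (1 << 1) = 40 ^ 2 = 42

42


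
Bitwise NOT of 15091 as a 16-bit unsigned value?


~0b11101011110011 = 0b1100010100001100 = 50444 (16-bit unsigned)

50444


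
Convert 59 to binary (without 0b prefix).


59 = 111011 in binary

111011


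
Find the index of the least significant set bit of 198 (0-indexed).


0b11000110. Lowest set bit at position 1

1


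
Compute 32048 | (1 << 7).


32048 | (1 << 7) = 32048 | 128 = 32176

32176


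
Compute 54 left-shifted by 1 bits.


0b110110 << 1 = 0b1101100 = 108

108


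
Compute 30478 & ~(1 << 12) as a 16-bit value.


30478 & ~(1 << 12) = 26382

26382


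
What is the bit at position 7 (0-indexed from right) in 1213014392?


0b1001000010011010010000101111000, position 7 = 0

0


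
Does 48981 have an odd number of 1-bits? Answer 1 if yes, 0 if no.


0b1011111101010101 has 11 ones => parity 1

1


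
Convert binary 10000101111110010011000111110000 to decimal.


10000101111110010011000111110000 in decimal = 2247700976

2247700976


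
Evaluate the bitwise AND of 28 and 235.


0b11100 & 0b11101011 = 0b1000 = 8

8


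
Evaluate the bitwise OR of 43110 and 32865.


0b1010100001100110 | 0b1000000001100001 = 0b1010100001100111 = 43111

43111


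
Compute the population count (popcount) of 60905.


0b1110110111101001 has 11 set bits

11


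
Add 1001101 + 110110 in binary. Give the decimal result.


1001101 + 110110 = 10000011 = 131

131


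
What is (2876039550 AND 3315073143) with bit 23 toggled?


Step 1: 2876039550 & 3315073143 = 2164785270
Step 2: 2164785270 ^ (1 << 23) = 2164785270 ^ 8388608 = 2173173878

2173173878


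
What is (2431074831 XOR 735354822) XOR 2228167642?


Step 1: 2431074831 ^ 735354822 = 3140738505
Step 2: 3140738505 ^ 2228167642 = 1073544723

1073544723


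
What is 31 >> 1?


0b11111 >> 1 = 0b1111 = 15

15


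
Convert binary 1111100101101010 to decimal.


1111100101101010 in decimal = 63850

63850


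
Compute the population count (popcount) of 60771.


0b1110110101100011 has 10 set bits

10


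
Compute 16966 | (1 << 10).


16966 | (1 << 10) = 16966 | 1024 = 17990

17990


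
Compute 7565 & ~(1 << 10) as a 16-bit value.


7565 & ~(1 << 10) = 6541

6541


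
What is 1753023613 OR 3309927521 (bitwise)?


0b1101000011111010000010001111101 | 0b11000101010010010111110001100001 = 0b11101101011111010111110001111101 = 3984424061

3984424061


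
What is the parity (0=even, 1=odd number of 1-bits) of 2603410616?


0b10011011001011001110010010111000 has 16 ones => parity 0

0


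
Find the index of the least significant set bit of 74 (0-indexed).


0b1001010. Lowest set bit at position 1

1


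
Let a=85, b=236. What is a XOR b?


85 ^ 236 = 185

185


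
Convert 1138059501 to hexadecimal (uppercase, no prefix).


1138059501 = 43D568ED hex

43D568ED


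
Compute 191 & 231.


0b10111111 & 0b11100111 = 0b10100111 = 167

167


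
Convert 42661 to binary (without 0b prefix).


42661 = 1010011010100101 in binary

1010011010100101


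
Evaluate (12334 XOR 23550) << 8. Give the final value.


Step 1: 12334 ^ 23550 = 27600
Step 2: 27600 << 8 = 7065600

7065600


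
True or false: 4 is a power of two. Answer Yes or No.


0b100. Only one bit set => Yes

Yes


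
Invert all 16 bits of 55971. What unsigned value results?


55971 ^ 65535 = 9564

9564


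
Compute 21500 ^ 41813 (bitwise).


0b101001111111100 ^ 0b1010001101010101 = 0b1111000010101001 = 61609

61609


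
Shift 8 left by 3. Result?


0b1000 << 3 = 0b1000000 = 64

64


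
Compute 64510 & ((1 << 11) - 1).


64510 & 2047 = 1022

1022


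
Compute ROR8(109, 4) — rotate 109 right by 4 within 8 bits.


Rotate 0b1101101 right by 4 (8-bit) = 0b11010110 = 214

214


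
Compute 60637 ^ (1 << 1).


60637 ^ (1 << 1) = 60637 ^ 2 = 60639

60639


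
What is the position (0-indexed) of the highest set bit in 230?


0b11100110. Highest set bit at position 7

7


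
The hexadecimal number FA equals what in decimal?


FA hex = 250 decimal

250


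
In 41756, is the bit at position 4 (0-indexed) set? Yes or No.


0b1010001100011100, bit 4 = 1. Yes

Yes


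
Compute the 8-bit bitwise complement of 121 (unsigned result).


~0b1111001 = 0b10000110 = 134 (8-bit unsigned)

134


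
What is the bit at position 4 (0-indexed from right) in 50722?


0b1100011000100010, position 4 = 0

0


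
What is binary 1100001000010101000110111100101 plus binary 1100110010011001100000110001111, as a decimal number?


1100001000010101000110111100101 + 1100110010011001100000110001111 = 11000111010101110100111101110100 = 3344387956

3344387956


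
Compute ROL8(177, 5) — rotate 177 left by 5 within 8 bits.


Rotate 0b10110001 left by 5 (8-bit) = 0b110110 = 54

54


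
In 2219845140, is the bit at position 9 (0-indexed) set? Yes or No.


0b10000100010100000010011000010100, bit 9 = 1. Yes

Yes


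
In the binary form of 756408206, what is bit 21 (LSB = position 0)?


0b101101000101011101111110001110, position 21 = 0

0


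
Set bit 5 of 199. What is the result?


199 | (1 << 5) = 199 | 32 = 231

231


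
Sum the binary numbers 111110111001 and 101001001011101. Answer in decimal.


111110111001 + 101001001011101 = 110001000010110 = 25110

25110


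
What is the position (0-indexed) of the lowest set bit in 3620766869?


0b11010111110100001000010010010101. Lowest set bit at position 0

0


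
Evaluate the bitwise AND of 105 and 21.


0b1101001 & 0b10101 = 0b1 = 1

1


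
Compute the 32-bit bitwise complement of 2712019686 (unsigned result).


~0b10100001101001100010001011100110 = 0b1011110010110011101110100011001 = 1582947609 (32-bit unsigned)

1582947609


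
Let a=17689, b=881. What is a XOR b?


17689 ^ 881 = 18024

18024


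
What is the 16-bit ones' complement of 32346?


32346 ^ 65535 = 33189

33189


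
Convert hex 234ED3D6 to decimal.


234ED3D6 hex = 592368598 decimal

592368598


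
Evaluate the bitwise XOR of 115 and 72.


0b1110011 ^ 0b1001000 = 0b111011 = 59

59


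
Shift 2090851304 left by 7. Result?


0b1111100100111111101101111101000 << 7 = 0b11111001001111111011011111010000000000 = 267628966912

267628966912


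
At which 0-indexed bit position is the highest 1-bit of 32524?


0b111111100001100. Highest set bit at position 14

14


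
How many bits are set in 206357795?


0b1100010011001100010100100011 has 12 set bits

12


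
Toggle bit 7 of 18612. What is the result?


18612 ^ (1 << 7) = 18612 ^ 128 = 18484

18484


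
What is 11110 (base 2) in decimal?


11110 in decimal = 30

30


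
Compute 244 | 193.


0b11110100 | 0b11000001 = 0b11110101 = 245

245


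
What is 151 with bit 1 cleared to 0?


151 & ~(1 << 1) = 149

149


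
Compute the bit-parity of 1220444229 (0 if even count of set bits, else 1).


0b1001000101111101000000001000101 has 12 ones => parity 0

0


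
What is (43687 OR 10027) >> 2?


Step 1: 43687 | 10027 = 44975
Step 2: 44975 >> 2 = 11243

11243


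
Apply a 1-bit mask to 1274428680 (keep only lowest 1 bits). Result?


1274428680 & 1 = 0

0


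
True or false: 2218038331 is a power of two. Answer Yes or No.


0b10000100001101001001010000111011. Multiple bits set => No

No


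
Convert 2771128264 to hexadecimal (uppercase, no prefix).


2771128264 = A52C0FC8 hex

A52C0FC8


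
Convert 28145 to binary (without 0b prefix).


28145 = 110110111110001 in binary

110110111110001


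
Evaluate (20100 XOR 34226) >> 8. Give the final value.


Step 1: 20100 ^ 34226 = 52022
Step 2: 52022 >> 8 = 203

203


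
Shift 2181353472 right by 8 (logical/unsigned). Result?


0b10000010000001001101000000000000 >> 8 = 0b100000100000010011010000 = 8520912

8520912


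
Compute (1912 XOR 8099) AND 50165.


Step 1: 1912 ^ 8099 = 6363
Step 2: 6363 & 50165 = 209

209


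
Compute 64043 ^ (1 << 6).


64043 ^ (1 << 6) = 64043 ^ 64 = 64107

64107


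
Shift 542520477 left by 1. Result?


0b100000010101100011010010011101 << 1 = 0b1000000101011000110100100111010 = 1085040954

1085040954


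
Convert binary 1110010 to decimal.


1110010 in decimal = 114

114


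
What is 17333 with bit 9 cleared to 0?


17333 & ~(1 << 9) = 16821

16821


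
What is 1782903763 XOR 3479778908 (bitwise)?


0b1101010010001001111001111010011 ^ 0b11001111011010010011011001011100 = 0b10100101001011011100010110001111 = 2771240335

2771240335


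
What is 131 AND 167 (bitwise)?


0b10000011 & 0b10100111 = 0b10000011 = 131

131


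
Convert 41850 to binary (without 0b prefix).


41850 = 1010001101111010 in binary

1010001101111010


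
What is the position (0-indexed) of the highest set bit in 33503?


0b1000001011011111. Highest set bit at position 15

15


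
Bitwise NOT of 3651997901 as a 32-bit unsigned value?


~0b11011001101011010001000011001101 = 0b100110010100101110111100110010 = 642969394 (32-bit unsigned)

642969394


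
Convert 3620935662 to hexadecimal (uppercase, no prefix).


3620935662 = D7D317EE hex

D7D317EE


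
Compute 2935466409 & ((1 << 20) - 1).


2935466409 & 1048575 = 502185

502185


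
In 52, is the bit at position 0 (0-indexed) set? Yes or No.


0b110100, bit 0 = 0. No

No


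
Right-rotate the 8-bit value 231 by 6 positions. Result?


Rotate 0b11100111 right by 6 (8-bit) = 0b10011111 = 159

159


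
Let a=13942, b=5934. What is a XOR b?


13942 ^ 5934 = 8536

8536


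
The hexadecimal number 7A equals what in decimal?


7A hex = 122 decimal

122


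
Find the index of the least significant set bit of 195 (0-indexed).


0b11000011. Lowest set bit at position 0

0


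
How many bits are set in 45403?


0b1011000101011011 has 9 set bits

9


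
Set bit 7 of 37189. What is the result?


37189 | (1 << 7) = 37189 | 128 = 37317

37317


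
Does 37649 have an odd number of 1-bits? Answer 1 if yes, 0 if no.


0b1001001100010001 has 6 ones => parity 0

0


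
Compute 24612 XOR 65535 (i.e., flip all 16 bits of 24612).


24612 ^ 65535 = 40923

40923


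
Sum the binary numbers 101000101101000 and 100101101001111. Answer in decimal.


101000101101000 + 100101101001111 = 1001110010110111 = 40119

40119


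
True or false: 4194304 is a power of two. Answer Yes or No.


0b10000000000000000000000. Only one bit set => Yes

Yes


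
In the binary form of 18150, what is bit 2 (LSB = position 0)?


0b100011011100110, position 2 = 1

1


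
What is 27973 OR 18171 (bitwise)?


0b110110101000101 | 0b100011011111011 = 0b110111111111111 = 28671

28671


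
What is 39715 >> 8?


0b1001101100100011 >> 8 = 0b10011011 = 155

155


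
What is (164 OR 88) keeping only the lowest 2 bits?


Step 1: 164 | 88 = 252
Step 2: 252 & 3 = 0

0


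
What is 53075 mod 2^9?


53075 & 511 = 339

339


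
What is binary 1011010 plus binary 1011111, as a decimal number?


1011010 + 1011111 = 10111001 = 185

185


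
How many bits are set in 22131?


0b101011001110011 has 9 set bits

9


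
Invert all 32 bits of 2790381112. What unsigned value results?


2790381112 ^ 4294967295 = 1504586183

1504586183


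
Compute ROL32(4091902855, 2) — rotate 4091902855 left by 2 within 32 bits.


Rotate 0b11110011111001010111101110000111 left by 2 (32-bit) = 0b11001111100101011110111000011111 = 3482709535

3482709535


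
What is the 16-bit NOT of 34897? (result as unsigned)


~0b1000100001010001 = 0b111011110101110 = 30638 (16-bit unsigned)

30638


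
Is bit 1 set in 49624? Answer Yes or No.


0b1100000111011000, bit 1 = 0. No

No


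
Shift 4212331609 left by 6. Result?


0b11111011000100110001010001011001 << 6 = 0b11111011000100110001010001011001000000 = 269589222976

269589222976


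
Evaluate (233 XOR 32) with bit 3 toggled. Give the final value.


Step 1: 233 ^ 32 = 201
Step 2: 201 ^ (1 << 3) = 201 ^ 8 = 193

193


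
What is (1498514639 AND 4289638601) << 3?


Step 1: 1498514639 & 4289638601 = 1493205193
Step 2: 1493205193 << 3 = 11945641544

11945641544


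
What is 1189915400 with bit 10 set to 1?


1189915400 | (1 << 10) = 1189915400 | 1024 = 1189916424

1189916424


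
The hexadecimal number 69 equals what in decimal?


69 hex = 105 decimal

105


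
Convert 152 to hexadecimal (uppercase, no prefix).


152 = 98 hex

98


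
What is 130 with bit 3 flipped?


130 ^ (1 << 3) = 130 ^ 8 = 138

138


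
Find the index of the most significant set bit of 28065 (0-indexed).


0b110110110100001. Highest set bit at position 14

14


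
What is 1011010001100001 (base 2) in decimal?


1011010001100001 in decimal = 46177

46177


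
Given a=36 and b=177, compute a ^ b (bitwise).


36 ^ 177 = 149

149


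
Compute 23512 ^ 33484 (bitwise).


0b101101111011000 ^ 0b1000001011001100 = 0b1101100100010100 = 55572

55572


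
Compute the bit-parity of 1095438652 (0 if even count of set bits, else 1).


0b1000001010010110001000100111100 has 12 ones => parity 0

0


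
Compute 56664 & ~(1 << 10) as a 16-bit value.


56664 & ~(1 << 10) = 55640

55640


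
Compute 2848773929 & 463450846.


0b10101001110011001101011100101001 & 0b11011100111111011001011011110 = 0b1001100011001001001000001000 = 160207368

160207368


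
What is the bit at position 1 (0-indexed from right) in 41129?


0b1010000010101001, position 1 = 0

0


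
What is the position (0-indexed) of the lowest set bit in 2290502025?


0b10001000100001100100100110001001. Lowest set bit at position 0

0


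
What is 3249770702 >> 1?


0b11000001101100111001000011001110 >> 1 = 0b1100000110110011100100001100111 = 1624885351

1624885351


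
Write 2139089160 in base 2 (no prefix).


2139089160 = 1111111011111111110100100001000 in binary

1111111011111111110100100001000


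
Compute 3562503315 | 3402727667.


0b11010100010101110111110010010011 | 0b11001010110100011000000011110011 = 0b11011110110101111111110011110011 = 3738696947

3738696947


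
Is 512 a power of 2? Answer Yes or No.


0b1000000000. Only one bit set => Yes

Yes


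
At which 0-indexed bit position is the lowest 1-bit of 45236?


0b1011000010110100. Lowest set bit at position 2

2


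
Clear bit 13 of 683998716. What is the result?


683998716 & ~(1 << 13) = 683990524

683990524


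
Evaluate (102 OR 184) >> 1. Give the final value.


Step 1: 102 | 184 = 254
Step 2: 254 >> 1 = 127

127


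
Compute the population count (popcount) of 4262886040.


0b11111110000101100111101010011000 has 18 set bits

18


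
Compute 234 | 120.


0b11101010 | 0b1111000 = 0b11111010 = 250

250


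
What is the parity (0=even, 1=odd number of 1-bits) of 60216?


0b1110101100111000 has 9 ones => parity 1

1


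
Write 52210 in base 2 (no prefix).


52210 = 1100101111110010 in binary

1100101111110010


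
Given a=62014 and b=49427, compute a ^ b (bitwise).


62014 ^ 49427 = 13101

13101


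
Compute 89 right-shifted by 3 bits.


0b1011001 >> 3 = 0b1011 = 11

11


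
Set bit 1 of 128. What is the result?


128 | (1 << 1) = 128 | 2 = 130

130


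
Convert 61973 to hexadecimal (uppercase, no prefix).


61973 = F215 hex

F215


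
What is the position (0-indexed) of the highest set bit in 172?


0b10101100. Highest set bit at position 7

7


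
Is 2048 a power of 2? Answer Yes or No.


0b100000000000. Only one bit set => Yes

Yes


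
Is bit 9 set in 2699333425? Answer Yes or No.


0b10100000111001001000111100110001, bit 9 = 1. Yes

Yes


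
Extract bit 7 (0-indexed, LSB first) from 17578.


0b100010010101010, position 7 = 1

1


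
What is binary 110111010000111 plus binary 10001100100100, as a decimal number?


110111010000111 + 10001100100100 = 1001000110101011 = 37291

37291


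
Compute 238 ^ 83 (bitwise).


0b11101110 ^ 0b1010011 = 0b10111101 = 189

189


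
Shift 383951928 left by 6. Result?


0b10110111000101010010000111000 << 6 = 0b10110111000101010010000111000000000 = 24572923392

24572923392


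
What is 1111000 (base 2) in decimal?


1111000 in decimal = 120

120


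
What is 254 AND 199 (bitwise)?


0b11111110 & 0b11000111 = 0b11000110 = 198

198


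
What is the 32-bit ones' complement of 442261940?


442261940 ^ 4294967295 = 3852705355

3852705355


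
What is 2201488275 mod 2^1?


2201488275 & 1 = 1

1
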